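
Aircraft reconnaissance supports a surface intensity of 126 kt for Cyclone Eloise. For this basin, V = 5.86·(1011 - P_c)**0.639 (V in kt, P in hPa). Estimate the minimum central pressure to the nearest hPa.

889 hPa

ΔP = (V / 5.86)^(1/0.639) = (126/5.86)^1.565.
126/5.86 = 21.502; 21.502^1.565 ≈ 121.69 hPa.
P_c = 1011 − 121.69 = 889.31 ≈ 889 hPa.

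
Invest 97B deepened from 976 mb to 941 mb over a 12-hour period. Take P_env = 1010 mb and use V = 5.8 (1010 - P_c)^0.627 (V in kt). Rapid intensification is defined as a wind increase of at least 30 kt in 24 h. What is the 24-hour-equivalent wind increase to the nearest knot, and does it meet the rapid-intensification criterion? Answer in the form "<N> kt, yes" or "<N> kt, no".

59 kt, yes

V₁: ΔP = 34, V ≈ 5.8 × 34^0.627 ≈ 52.93 kt.
V₂: ΔP = 69, V ≈ 5.8 × 69^0.627 ≈ 82.49 kt.
ΔV over 12 h = 29.56 kt → 24 h equivalent = 29.56 × 24/12 ≈ 59.12 kt.
59 kt ≥ 30 kt ⇒ rapid intensification.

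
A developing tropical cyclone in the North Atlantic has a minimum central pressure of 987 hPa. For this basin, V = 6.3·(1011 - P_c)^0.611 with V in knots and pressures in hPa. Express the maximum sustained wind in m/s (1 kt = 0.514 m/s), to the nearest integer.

23 m/s

ΔP = 1011 − 987 = 24 hPa.
V ≈ 6.3 × 24^0.611 = 6.3 × 6.971 ≈ 43.919 kt.
43.919 × 0.514 ≈ 22.57 m/s → 23 m/s.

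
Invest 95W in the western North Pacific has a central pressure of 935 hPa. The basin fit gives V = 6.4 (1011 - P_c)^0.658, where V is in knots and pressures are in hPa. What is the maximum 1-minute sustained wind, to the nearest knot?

111 kt

ΔP = 1011 − 935 = 76 hPa.
76^0.658 ≈ 17.281.
V ≈ 6.4 × 17.281 ≈ 110.6 kt.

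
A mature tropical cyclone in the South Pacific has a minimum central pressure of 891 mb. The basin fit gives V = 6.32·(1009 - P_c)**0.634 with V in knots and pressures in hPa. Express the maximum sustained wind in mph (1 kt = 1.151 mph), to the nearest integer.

ΔP = 1009 − 891 = 118 mb.
V ≈ 6.32 × 118^0.634 = 6.32 × 20.586 ≈ 130.104 kt.
130.104 × 1.151 ≈ 149.75 mph → 150 mph.

150 mph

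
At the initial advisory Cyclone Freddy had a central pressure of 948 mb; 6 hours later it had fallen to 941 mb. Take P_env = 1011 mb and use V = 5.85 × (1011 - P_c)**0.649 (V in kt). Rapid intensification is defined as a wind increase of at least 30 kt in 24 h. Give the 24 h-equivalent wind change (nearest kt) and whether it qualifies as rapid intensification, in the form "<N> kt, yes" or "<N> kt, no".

V₁: ΔP = 63, V ≈ 5.85 × 63^0.649 ≈ 86.09 kt.
V₂: ΔP = 70, V ≈ 5.85 × 70^0.649 ≈ 92.18 kt.
ΔV over 6 h = 6.09 kt → 24 h equivalent = 6.09 × 24/6 ≈ 24.36 kt.
24 kt < 30 kt ⇒ not rapid intensification.

24 kt, no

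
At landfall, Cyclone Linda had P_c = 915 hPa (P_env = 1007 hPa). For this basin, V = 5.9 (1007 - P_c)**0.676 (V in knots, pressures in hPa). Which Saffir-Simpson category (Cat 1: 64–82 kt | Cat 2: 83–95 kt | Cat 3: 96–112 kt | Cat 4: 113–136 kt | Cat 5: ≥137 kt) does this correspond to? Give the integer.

4

ΔP = 1007 − 915 = 92 hPa.
V ≈ 5.9 × 92^0.676 = 5.9 × 21.26 ≈ 125 kt.
125 kt falls in the Category 4 band.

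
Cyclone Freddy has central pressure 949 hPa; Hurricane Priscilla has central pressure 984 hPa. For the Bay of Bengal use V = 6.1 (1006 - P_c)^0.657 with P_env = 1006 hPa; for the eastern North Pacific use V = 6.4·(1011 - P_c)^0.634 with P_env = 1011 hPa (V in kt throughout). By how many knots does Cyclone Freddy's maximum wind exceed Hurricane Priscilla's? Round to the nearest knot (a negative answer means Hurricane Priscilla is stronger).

Cyclone Freddy: ΔP = 57; V ≈ 6.1 × 57^0.657 ≈ 86.88 kt.
Hurricane Priscilla: ΔP = 27; V ≈ 6.4 × 27^0.634 ≈ 51.72 kt.
Difference ≈ 86.88 − 51.72 = 35.16 → 35 kt.

35 kt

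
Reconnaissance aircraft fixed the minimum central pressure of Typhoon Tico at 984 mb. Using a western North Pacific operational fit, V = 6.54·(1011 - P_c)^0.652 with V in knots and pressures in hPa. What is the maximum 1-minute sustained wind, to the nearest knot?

56 kt

ΔP = 1011 − 984 = 27 mb.
27^0.652 ≈ 8.575.
V ≈ 6.54 × 8.575 ≈ 56.1 kt.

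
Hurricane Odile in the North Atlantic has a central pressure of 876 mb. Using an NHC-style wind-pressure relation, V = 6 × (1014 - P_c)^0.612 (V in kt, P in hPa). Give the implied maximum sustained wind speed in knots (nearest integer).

122 kt

ΔP = 1014 − 876 = 138 mb.
138^0.612 ≈ 20.399.
V ≈ 6 × 20.399 ≈ 122.4 kt.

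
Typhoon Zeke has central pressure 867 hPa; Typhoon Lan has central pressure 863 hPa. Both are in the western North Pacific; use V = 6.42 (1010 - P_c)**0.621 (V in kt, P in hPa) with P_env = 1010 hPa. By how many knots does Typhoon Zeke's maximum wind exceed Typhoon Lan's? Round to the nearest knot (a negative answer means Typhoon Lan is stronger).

-2 kt

Typhoon Zeke: ΔP = 143; V ≈ 6.42 × 143^0.621 ≈ 139.96 kt.
Typhoon Lan: ΔP = 147; V ≈ 6.42 × 147^0.621 ≈ 142.38 kt.
Difference ≈ 139.96 − 142.38 = -2.42 → -2 kt.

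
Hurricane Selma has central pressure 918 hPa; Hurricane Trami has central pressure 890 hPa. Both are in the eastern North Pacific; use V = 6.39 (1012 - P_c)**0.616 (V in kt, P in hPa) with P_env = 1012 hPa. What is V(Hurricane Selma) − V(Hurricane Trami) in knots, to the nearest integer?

-18 kt

Hurricane Selma: ΔP = 94; V ≈ 6.39 × 94^0.616 ≈ 104.94 kt.
Hurricane Trami: ΔP = 122; V ≈ 6.39 × 122^0.616 ≈ 123.22 kt.
Difference ≈ 104.94 − 123.22 = -18.28 → -18 kt.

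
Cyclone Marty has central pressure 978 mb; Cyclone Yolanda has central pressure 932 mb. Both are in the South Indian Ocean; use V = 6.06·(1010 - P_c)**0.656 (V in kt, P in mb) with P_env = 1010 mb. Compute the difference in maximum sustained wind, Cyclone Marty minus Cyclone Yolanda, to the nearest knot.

Cyclone Marty: ΔP = 32; V ≈ 6.06 × 32^0.656 ≈ 58.86 kt.
Cyclone Yolanda: ΔP = 78; V ≈ 6.06 × 78^0.656 ≈ 105.61 kt.
Difference ≈ 58.86 − 105.61 = -46.75 → -47 kt.

-47 kt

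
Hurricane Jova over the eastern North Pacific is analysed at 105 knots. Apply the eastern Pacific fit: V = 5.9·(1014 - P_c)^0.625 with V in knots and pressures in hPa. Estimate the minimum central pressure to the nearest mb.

ΔP = (V / 5.9)^(1/0.625) = (105/5.9)^1.600.
105/5.9 = 17.797; 17.797^1.600 ≈ 100.12 mb.
P_c = 1014 − 100.12 = 913.88 ≈ 914 mb.

914 mb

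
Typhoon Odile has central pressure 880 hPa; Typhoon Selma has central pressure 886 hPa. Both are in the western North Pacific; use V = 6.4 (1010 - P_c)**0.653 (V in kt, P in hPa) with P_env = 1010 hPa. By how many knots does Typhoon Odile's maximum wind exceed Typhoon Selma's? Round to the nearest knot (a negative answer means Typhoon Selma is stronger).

5 kt

Typhoon Odile: ΔP = 130; V ≈ 6.4 × 130^0.653 ≈ 153.67 kt.
Typhoon Selma: ΔP = 124; V ≈ 6.4 × 124^0.653 ≈ 149.00 kt.
Difference ≈ 153.67 − 149.00 = 4.67 → 5 kt.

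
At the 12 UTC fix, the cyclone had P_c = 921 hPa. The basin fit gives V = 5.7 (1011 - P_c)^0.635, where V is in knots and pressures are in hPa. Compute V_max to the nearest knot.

ΔP = 1011 − 921 = 90 hPa.
90^0.635 ≈ 17.416.
V ≈ 5.7 × 17.416 ≈ 99.3 kt.

99 kt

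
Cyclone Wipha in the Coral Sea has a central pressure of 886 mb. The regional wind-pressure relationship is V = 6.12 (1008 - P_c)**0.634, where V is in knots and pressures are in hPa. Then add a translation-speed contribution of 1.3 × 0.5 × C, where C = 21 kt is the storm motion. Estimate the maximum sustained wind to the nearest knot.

ΔP = 1008 − 886 = 122 mb.
122^0.634 ≈ 21.026.
V ≈ 6.12 × 21.026 ≈ 128.7 kt.
Translation term: 1.3 × 0.5 × 21 = 13.65 kt.
Corrected V ≈ 142.35 kt → 142 kt.

142 kt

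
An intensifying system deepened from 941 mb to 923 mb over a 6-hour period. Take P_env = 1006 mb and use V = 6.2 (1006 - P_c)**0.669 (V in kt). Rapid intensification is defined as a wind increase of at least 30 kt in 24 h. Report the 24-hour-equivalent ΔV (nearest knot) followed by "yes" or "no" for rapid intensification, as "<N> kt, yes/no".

72 kt, yes

V₁: ΔP = 65, V ≈ 6.2 × 65^0.669 ≈ 101.21 kt.
V₂: ΔP = 83, V ≈ 6.2 × 83^0.669 ≈ 119.19 kt.
ΔV over 6 h = 17.98 kt → 24 h equivalent = 17.98 × 24/6 ≈ 71.92 kt.
72 kt ≥ 30 kt ⇒ rapid intensification.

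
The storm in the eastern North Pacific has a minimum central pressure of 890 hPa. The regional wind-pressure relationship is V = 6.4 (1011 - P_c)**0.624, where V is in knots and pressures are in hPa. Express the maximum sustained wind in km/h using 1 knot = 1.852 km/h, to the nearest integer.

236 km/h

ΔP = 1011 − 890 = 121 hPa.
V ≈ 6.4 × 121^0.624 = 6.4 × 19.937 ≈ 127.596 kt.
127.596 × 1.852 ≈ 236.31 km/h → 236 km/h.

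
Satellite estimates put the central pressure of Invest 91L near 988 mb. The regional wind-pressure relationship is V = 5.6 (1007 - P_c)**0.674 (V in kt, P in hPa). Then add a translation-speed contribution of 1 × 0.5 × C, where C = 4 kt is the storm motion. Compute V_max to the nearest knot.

ΔP = 1007 − 988 = 19 mb.
19^0.674 ≈ 7.276.
V ≈ 5.6 × 7.276 ≈ 40.7 kt.
Translation term: 1 × 0.5 × 4 = 2 kt.
Corrected V ≈ 42.7 kt → 43 kt.

43 kt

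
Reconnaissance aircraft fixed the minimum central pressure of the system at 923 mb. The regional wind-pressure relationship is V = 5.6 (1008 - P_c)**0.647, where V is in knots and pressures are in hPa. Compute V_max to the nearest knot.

ΔP = 1008 − 923 = 85 mb.
85^0.647 ≈ 17.715.
V ≈ 5.6 × 17.715 ≈ 99.2 kt.

99 kt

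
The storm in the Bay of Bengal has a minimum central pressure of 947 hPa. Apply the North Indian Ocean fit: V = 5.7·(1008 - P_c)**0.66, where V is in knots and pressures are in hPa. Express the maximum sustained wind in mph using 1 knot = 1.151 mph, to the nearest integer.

ΔP = 1008 − 947 = 61 hPa.
V ≈ 5.7 × 61^0.66 = 5.7 × 15.077 ≈ 85.939 kt.
85.939 × 1.151 ≈ 98.92 mph → 99 mph.

99 mph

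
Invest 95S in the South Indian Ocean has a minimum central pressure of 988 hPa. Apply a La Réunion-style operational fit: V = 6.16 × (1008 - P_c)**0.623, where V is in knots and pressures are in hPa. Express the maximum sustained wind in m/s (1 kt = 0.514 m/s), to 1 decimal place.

ΔP = 1008 − 988 = 20 hPa.
V ≈ 6.16 × 20^0.623 = 6.16 × 6.465 ≈ 39.822 kt.
39.822 × 0.514 ≈ 20.47 m/s → 20.5 m/s.

20.5 m/s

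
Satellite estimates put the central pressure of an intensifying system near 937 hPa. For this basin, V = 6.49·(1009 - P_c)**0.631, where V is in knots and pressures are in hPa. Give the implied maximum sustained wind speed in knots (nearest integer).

96 kt

ΔP = 1009 − 937 = 72 hPa.
72^0.631 ≈ 14.859.
V ≈ 6.49 × 14.859 ≈ 96.4 kt.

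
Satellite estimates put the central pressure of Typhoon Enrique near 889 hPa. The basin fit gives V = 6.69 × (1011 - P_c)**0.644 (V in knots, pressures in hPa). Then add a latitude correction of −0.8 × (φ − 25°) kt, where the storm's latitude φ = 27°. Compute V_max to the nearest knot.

ΔP = 1011 − 889 = 122 hPa.
122^0.644 ≈ 22.061.
V ≈ 6.69 × 22.061 ≈ 147.6 kt.
Latitude correction: −0.8 × (27 − 25) = -1.6 kt.
Corrected V ≈ 146 kt → 146 kt.

146 kt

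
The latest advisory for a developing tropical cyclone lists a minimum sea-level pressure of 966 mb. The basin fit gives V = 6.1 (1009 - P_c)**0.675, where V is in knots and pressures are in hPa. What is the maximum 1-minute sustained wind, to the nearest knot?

77 kt

ΔP = 1009 − 966 = 43 mb.
43^0.675 ≈ 12.665.
V ≈ 6.1 × 12.665 ≈ 77.3 kt.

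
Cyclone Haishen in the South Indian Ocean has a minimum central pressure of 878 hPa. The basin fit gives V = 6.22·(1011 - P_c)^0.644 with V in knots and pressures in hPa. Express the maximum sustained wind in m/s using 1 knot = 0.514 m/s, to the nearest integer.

ΔP = 1011 − 878 = 133 hPa.
V ≈ 6.22 × 133^0.644 = 6.22 × 23.322 ≈ 145.061 kt.
145.061 × 0.514 ≈ 74.56 m/s → 75 m/s.

75 m/s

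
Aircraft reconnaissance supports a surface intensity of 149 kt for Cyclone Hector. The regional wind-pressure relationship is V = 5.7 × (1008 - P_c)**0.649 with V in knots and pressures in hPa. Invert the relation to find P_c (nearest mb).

855 mb

ΔP = (V / 5.7)^(1/0.649) = (149/5.7)^1.541.
149/5.7 = 26.140; 26.140^1.541 ≈ 152.70 mb.
P_c = 1008 − 152.70 = 855.30 ≈ 855 mb.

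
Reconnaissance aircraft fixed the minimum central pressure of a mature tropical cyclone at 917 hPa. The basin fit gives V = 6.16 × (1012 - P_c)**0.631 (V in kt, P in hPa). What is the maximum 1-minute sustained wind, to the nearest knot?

109 kt

ΔP = 1012 − 917 = 95 hPa.
95^0.631 ≈ 17.699.
V ≈ 6.16 × 17.699 ≈ 109.0 kt.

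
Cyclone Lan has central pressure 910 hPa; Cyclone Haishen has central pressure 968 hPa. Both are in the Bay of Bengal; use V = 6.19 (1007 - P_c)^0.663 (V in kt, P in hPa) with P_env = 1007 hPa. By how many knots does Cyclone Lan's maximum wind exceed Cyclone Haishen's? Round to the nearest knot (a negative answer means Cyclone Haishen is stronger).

Cyclone Lan: ΔP = 97; V ≈ 6.19 × 97^0.663 ≈ 128.51 kt.
Cyclone Haishen: ΔP = 39; V ≈ 6.19 × 39^0.663 ≈ 70.24 kt.
Difference ≈ 128.51 − 70.24 = 58.27 → 58 kt.

58 kt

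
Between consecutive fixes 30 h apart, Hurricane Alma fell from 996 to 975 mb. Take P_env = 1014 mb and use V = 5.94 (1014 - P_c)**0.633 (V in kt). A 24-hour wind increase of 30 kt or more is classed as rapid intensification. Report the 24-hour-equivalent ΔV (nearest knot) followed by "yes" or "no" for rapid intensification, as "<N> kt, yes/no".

V₁: ΔP = 18, V ≈ 5.94 × 18^0.633 ≈ 37.01 kt.
V₂: ΔP = 39, V ≈ 5.94 × 39^0.633 ≈ 60.39 kt.
ΔV over 30 h = 23.38 kt → 24 h equivalent = 23.38 × 24/30 ≈ 18.70 kt.
19 kt < 30 kt ⇒ not rapid intensification.

19 kt, no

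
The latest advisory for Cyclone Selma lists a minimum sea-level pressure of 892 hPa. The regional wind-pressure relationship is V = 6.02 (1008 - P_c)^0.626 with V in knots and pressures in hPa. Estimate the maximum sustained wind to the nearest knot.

ΔP = 1008 − 892 = 116 hPa.
116^0.626 ≈ 19.604.
V ≈ 6.02 × 19.604 ≈ 118.0 kt.

118 kt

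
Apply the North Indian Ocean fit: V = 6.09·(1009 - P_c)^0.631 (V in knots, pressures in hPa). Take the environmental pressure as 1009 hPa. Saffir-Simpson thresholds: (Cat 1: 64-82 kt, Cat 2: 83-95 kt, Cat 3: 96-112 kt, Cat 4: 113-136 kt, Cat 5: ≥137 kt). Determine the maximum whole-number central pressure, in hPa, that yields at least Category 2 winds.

946 hPa

Category 2 begins at V = 83 kt.
Required ΔP = (83/6.09)^(1/0.631) = 13.629^1.585 ≈ 62.79 hPa.
P_c ≤ 1009 − 62.79 = 946.21, so the highest integer P_c is 946 hPa.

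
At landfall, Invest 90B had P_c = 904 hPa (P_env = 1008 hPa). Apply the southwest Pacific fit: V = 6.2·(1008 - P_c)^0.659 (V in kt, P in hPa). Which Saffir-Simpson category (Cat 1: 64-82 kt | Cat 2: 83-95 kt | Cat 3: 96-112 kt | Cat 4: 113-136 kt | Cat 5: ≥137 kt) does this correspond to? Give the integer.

ΔP = 1008 − 904 = 104 hPa.
V ≈ 6.2 × 104^0.659 = 6.2 × 21.34 ≈ 132 kt.
132 kt falls in the Category 4 band.

4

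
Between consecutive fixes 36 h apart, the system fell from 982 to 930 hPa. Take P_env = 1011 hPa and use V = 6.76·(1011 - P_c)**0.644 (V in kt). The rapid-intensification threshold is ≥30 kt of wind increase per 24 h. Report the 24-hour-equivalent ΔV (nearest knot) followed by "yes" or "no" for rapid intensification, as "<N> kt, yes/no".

37 kt, yes

V₁: ΔP = 29, V ≈ 6.76 × 29^0.644 ≈ 59.12 kt.
V₂: ΔP = 81, V ≈ 6.76 × 81^0.644 ≈ 114.55 kt.
ΔV over 36 h = 55.43 kt → 24 h equivalent = 55.43 × 24/36 ≈ 36.95 kt.
37 kt ≥ 30 kt ⇒ rapid intensification.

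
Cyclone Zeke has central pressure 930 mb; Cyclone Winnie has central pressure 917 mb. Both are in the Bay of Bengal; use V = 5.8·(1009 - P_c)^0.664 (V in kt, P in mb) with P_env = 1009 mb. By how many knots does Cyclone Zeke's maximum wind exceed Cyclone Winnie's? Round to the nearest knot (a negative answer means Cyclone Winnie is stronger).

-11 kt

Cyclone Zeke: ΔP = 79; V ≈ 5.8 × 79^0.664 ≈ 105.55 kt.
Cyclone Winnie: ΔP = 92; V ≈ 5.8 × 92^0.664 ≈ 116.78 kt.
Difference ≈ 105.55 − 116.78 = -11.23 → -11 kt.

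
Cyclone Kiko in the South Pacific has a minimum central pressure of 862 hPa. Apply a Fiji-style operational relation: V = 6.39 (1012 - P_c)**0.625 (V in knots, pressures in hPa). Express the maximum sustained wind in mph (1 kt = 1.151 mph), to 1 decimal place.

ΔP = 1012 − 862 = 150 hPa.
V ≈ 6.39 × 150^0.625 = 6.39 × 22.912 ≈ 146.406 kt.
146.406 × 1.151 ≈ 168.51 mph → 168.5 mph.

168.5 mph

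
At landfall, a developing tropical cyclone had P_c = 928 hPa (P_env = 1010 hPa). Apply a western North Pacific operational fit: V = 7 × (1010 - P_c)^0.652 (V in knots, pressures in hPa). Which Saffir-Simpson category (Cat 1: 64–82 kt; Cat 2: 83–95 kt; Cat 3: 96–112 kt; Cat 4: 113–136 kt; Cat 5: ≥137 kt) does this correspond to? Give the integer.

4

ΔP = 1010 − 928 = 82 hPa.
V ≈ 7 × 82^0.652 = 7 × 17.69 ≈ 124 kt.
124 kt falls in the Category 4 band.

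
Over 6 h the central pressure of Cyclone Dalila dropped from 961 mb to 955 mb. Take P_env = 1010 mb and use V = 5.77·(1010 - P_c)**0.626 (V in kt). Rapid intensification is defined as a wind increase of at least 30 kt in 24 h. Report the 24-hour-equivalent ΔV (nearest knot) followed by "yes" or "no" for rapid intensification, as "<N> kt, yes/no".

20 kt, no

V₁: ΔP = 49, V ≈ 5.77 × 49^0.626 ≈ 65.95 kt.
V₂: ΔP = 55, V ≈ 5.77 × 55^0.626 ≈ 70.90 kt.
ΔV over 6 h = 4.95 kt → 24 h equivalent = 4.95 × 24/6 ≈ 19.80 kt.
20 kt < 30 kt ⇒ not rapid intensification.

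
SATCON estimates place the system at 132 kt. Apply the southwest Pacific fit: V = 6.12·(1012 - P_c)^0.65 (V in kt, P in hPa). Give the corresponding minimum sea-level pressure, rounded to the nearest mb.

ΔP = (V / 6.12)^(1/0.65) = (132/6.12)^1.538.
132/6.12 = 21.569; 21.569^1.538 ≈ 112.73 mb.
P_c = 1012 − 112.73 = 899.27 ≈ 899 mb.

899 mb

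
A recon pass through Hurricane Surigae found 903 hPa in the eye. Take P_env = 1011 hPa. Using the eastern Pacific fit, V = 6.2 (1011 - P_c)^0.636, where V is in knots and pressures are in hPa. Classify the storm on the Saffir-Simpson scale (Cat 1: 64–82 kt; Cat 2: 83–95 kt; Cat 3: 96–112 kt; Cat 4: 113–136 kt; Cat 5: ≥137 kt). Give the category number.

4

ΔP = 1011 − 903 = 108 hPa.
V ≈ 6.2 × 108^0.636 = 6.2 × 19.65 ≈ 122 kt.
122 kt falls in the Category 4 band.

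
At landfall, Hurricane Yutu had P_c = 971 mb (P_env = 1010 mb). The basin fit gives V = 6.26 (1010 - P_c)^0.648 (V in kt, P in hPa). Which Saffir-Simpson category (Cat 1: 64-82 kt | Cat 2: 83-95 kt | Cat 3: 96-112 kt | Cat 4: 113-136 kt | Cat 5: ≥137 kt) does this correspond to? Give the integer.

1

ΔP = 1010 − 971 = 39 mb.
V ≈ 6.26 × 39^0.648 = 6.26 × 10.74 ≈ 67 kt.
67 kt falls in the Category 1 band.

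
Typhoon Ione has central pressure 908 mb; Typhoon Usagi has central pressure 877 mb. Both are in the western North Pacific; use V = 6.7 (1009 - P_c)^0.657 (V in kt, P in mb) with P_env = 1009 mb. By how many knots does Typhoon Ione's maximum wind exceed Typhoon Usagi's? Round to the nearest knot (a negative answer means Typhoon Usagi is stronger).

-27 kt

Typhoon Ione: ΔP = 101; V ≈ 6.7 × 101^0.657 ≈ 138.97 kt.
Typhoon Usagi: ΔP = 132; V ≈ 6.7 × 132^0.657 ≈ 165.69 kt.
Difference ≈ 138.97 − 165.69 = -26.72 → -27 kt.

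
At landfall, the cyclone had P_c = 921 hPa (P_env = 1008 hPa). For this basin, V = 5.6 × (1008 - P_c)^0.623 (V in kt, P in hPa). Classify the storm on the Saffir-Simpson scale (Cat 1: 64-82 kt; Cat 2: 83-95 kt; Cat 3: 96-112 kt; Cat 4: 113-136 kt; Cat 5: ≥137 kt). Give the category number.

ΔP = 1008 − 921 = 87 hPa.
V ≈ 5.6 × 87^0.623 = 5.6 × 16.16 ≈ 90 kt.
90 kt falls in the Category 2 band.

2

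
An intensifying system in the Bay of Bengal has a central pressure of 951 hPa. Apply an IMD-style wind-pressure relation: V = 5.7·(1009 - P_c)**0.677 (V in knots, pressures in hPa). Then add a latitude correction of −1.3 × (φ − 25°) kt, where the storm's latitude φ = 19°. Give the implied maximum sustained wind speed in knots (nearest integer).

97 kt

ΔP = 1009 − 951 = 58 hPa.
58^0.677 ≈ 15.626.
V ≈ 5.7 × 15.626 ≈ 89.1 kt.
Latitude correction: −1.3 × (19 − 25) = 7.8 kt.
Corrected V ≈ 96.9 kt → 97 kt.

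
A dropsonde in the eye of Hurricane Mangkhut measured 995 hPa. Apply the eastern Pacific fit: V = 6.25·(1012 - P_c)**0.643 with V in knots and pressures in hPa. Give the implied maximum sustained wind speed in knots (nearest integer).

39 kt

ΔP = 1012 − 995 = 17 hPa.
17^0.643 ≈ 6.183.
V ≈ 6.25 × 6.183 ≈ 38.6 kt.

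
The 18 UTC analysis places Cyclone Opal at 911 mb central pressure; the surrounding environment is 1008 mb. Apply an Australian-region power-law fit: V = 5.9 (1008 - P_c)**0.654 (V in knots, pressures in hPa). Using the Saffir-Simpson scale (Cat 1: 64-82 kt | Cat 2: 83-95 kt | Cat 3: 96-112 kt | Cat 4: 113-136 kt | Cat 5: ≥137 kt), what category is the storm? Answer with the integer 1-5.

ΔP = 1008 − 911 = 97 mb.
V ≈ 5.9 × 97^0.654 = 5.9 × 19.92 ≈ 118 kt.
118 kt falls in the Category 4 band.

4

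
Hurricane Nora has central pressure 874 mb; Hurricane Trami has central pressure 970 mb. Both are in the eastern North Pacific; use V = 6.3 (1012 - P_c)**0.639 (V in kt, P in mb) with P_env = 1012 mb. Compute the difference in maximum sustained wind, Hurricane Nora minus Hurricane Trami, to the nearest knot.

Hurricane Nora: ΔP = 138; V ≈ 6.3 × 138^0.639 ≈ 146.80 kt.
Hurricane Trami: ΔP = 42; V ≈ 6.3 × 42^0.639 ≈ 68.64 kt.
Difference ≈ 146.80 − 68.64 = 78.16 → 78 kt.

78 kt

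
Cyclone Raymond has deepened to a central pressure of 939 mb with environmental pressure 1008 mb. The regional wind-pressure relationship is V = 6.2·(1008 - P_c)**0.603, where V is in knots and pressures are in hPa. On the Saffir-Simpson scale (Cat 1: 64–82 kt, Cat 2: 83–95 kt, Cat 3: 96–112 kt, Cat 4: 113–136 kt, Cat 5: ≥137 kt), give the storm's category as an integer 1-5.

ΔP = 1008 − 939 = 69 mb.
V ≈ 6.2 × 69^0.603 = 6.2 × 12.85 ≈ 80 kt.
80 kt falls in the Category 1 band.

1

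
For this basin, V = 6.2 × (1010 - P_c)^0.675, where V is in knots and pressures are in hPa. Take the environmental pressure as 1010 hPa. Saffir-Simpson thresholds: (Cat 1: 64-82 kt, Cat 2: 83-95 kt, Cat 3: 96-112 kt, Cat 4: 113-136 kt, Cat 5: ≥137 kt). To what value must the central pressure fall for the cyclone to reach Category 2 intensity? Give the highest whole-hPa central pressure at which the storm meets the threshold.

963 hPa

Category 2 begins at V = 83 kt.
Required ΔP = (83/6.2)^(1/0.675) = 13.387^1.481 ≈ 46.68 hPa.
P_c ≤ 1010 − 46.68 = 963.32, so the highest integer P_c is 963 hPa.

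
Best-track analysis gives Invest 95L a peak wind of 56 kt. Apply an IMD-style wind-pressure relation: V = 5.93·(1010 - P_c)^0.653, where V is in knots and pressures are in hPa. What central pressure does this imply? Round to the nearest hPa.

ΔP = (V / 5.93)^(1/0.653) = (56/5.93)^1.531.
56/5.93 = 9.444; 9.444^1.531 ≈ 31.14 hPa.
P_c = 1010 − 31.14 = 978.86 ≈ 979 hPa.

979 hPa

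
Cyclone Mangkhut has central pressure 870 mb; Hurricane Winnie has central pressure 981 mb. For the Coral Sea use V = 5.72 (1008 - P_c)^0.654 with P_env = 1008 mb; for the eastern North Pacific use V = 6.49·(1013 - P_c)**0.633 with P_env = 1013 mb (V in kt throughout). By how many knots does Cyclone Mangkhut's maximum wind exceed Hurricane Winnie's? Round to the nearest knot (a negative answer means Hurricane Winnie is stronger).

Cyclone Mangkhut: ΔP = 138; V ≈ 5.72 × 138^0.654 ≈ 143.51 kt.
Hurricane Winnie: ΔP = 32; V ≈ 6.49 × 32^0.633 ≈ 58.21 kt.
Difference ≈ 143.51 − 58.21 = 85.30 → 85 kt.

85 kt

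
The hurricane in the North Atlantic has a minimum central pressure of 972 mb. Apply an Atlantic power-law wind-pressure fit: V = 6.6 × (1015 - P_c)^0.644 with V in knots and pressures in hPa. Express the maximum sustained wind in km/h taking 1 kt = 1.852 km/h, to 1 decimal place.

137.8 km/h

ΔP = 1015 − 972 = 43 mb.
V ≈ 6.6 × 43^0.644 = 6.6 × 11.271 ≈ 74.387 kt.
74.387 × 1.852 ≈ 137.76 km/h → 137.8 km/h.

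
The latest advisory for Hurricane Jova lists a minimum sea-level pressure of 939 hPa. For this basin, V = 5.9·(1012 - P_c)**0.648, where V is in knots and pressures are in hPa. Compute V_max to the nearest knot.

ΔP = 1012 − 939 = 73 hPa.
73^0.648 ≈ 16.123.
V ≈ 5.9 × 16.123 ≈ 95.1 kt.

95 kt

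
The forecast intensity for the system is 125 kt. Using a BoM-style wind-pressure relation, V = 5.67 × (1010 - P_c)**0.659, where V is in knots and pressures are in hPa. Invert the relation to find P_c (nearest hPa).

901 hPa

ΔP = (V / 5.67)^(1/0.659) = (125/5.67)^1.517.
125/5.67 = 22.046; 22.046^1.517 ≈ 109.25 hPa.
P_c = 1010 − 109.25 = 900.75 ≈ 901 hPa.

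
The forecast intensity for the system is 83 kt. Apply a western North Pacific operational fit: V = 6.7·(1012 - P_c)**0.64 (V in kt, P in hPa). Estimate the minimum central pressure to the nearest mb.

ΔP = (V / 6.7)^(1/0.64) = (83/6.7)^1.562.
83/6.7 = 12.388; 12.388^1.562 ≈ 51.03 mb.
P_c = 1012 − 51.03 = 960.97 ≈ 961 mb.

961 mb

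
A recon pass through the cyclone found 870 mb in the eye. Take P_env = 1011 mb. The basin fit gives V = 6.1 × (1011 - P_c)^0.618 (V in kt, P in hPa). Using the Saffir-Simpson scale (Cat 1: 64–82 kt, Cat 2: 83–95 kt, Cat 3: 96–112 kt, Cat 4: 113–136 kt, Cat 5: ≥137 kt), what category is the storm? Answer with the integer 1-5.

4

ΔP = 1011 − 870 = 141 mb.
V ≈ 6.1 × 141^0.618 = 6.1 × 21.29 ≈ 130 kt.
130 kt falls in the Category 4 band.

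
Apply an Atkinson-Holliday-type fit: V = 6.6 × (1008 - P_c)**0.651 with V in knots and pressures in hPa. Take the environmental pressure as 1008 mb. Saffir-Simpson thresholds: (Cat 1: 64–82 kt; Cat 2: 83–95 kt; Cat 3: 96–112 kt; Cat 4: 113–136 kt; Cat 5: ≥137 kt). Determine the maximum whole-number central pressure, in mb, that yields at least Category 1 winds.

Category 1 begins at V = 64 kt.
Required ΔP = (64/6.6)^(1/0.651) = 9.697^1.536 ≈ 32.78 mb.
P_c ≤ 1008 − 32.78 = 975.22, so the highest integer P_c is 975 mb.

975 mb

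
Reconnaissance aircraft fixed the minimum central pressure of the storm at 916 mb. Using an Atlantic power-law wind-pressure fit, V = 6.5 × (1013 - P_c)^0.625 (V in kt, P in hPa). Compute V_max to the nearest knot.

ΔP = 1013 − 916 = 97 mb.
97^0.625 ≈ 17.447.
V ≈ 6.5 × 17.447 ≈ 113.4 kt.

113 kt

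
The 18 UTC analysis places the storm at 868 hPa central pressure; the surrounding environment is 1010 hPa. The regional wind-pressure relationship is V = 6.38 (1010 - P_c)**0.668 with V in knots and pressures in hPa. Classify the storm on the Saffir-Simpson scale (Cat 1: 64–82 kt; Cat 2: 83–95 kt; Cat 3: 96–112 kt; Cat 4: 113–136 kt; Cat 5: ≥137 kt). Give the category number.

ΔP = 1010 − 868 = 142 hPa.
V ≈ 6.38 × 142^0.668 = 6.38 × 27.40 ≈ 175 kt.
175 kt falls in the Category 5 band.

5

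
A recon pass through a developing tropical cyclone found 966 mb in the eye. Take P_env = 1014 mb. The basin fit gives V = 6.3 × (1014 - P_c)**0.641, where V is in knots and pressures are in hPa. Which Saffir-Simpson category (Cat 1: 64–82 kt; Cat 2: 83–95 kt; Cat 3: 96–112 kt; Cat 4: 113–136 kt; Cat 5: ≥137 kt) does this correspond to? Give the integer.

ΔP = 1014 − 966 = 48 mb.
V ≈ 6.3 × 48^0.641 = 6.3 × 11.96 ≈ 75 kt.
75 kt falls in the Category 1 band.

1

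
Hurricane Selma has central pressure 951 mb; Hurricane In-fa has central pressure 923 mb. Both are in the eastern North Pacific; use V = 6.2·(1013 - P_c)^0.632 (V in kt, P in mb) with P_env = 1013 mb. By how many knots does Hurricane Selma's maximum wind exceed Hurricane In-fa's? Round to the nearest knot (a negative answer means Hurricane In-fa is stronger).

Hurricane Selma: ΔP = 62; V ≈ 6.2 × 62^0.632 ≈ 84.18 kt.
Hurricane In-fa: ΔP = 90; V ≈ 6.2 × 90^0.632 ≈ 106.53 kt.
Difference ≈ 84.18 − 106.53 = -22.35 → -22 kt.

-22 kt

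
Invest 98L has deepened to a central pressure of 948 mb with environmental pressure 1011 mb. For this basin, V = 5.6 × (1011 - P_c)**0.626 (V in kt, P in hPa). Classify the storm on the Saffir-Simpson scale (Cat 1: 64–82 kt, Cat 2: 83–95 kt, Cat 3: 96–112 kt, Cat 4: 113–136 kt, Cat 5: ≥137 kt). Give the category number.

ΔP = 1011 − 948 = 63 mb.
V ≈ 5.6 × 63^0.626 = 5.6 × 13.38 ≈ 75 kt.
75 kt falls in the Category 1 band.

1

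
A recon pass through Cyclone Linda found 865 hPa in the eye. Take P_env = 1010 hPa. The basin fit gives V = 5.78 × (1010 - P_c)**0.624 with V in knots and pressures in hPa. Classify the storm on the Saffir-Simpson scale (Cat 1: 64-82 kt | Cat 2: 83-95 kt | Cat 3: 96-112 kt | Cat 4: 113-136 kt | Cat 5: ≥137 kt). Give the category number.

ΔP = 1010 − 865 = 145 hPa.
V ≈ 5.78 × 145^0.624 = 5.78 × 22.32 ≈ 129 kt.
129 kt falls in the Category 4 band.

4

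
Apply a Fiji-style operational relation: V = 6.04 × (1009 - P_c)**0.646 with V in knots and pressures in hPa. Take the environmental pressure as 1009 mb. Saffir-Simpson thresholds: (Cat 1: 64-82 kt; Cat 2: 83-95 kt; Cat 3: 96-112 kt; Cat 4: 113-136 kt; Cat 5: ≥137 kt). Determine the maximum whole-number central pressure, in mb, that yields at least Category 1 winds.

970 mb

Category 1 begins at V = 64 kt.
Required ΔP = (64/6.04)^(1/0.646) = 10.596^1.548 ≈ 38.63 mb.
P_c ≤ 1009 − 38.63 = 970.37, so the highest integer P_c is 970 mb.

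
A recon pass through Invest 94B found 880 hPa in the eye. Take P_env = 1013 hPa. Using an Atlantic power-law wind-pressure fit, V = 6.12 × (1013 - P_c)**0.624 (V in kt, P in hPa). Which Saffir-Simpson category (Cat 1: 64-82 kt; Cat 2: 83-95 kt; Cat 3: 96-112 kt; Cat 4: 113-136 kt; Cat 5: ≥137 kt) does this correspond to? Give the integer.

4

ΔP = 1013 − 880 = 133 hPa.
V ≈ 6.12 × 133^0.624 = 6.12 × 21.15 ≈ 129 kt.
129 kt falls in the Category 4 band.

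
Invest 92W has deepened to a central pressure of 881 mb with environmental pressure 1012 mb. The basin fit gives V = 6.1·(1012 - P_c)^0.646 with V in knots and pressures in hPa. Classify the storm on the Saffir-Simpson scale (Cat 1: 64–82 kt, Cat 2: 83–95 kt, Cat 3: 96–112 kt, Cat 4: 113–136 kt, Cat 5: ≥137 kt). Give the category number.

ΔP = 1012 − 881 = 131 mb.
V ≈ 6.1 × 131^0.646 = 6.1 × 23.32 ≈ 142 kt.
142 kt falls in the Category 5 band.

5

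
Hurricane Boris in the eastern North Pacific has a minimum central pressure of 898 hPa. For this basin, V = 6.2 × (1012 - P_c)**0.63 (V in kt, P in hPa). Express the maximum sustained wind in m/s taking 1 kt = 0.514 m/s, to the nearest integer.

63 m/s

ΔP = 1012 − 898 = 114 hPa.
V ≈ 6.2 × 114^0.63 = 6.2 × 19.763 ≈ 122.530 kt.
122.530 × 0.514 ≈ 62.98 m/s → 63 m/s.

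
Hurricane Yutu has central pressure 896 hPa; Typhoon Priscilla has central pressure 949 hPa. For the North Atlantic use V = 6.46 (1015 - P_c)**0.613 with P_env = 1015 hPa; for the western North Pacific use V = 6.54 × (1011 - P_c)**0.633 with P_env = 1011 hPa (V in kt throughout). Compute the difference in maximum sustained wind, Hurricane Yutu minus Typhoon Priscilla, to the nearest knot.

32 kt

Hurricane Yutu: ΔP = 119; V ≈ 6.46 × 119^0.613 ≈ 120.93 kt.
Typhoon Priscilla: ΔP = 62; V ≈ 6.54 × 62^0.633 ≈ 89.16 kt.
Difference ≈ 120.93 − 89.16 = 31.77 → 32 kt.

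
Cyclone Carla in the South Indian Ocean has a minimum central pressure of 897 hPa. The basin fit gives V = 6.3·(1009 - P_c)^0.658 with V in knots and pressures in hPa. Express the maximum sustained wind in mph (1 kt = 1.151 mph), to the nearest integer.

ΔP = 1009 − 897 = 112 hPa.
V ≈ 6.3 × 112^0.658 = 6.3 × 22.304 ≈ 140.516 kt.
140.516 × 1.151 ≈ 161.73 mph → 162 mph.

162 mph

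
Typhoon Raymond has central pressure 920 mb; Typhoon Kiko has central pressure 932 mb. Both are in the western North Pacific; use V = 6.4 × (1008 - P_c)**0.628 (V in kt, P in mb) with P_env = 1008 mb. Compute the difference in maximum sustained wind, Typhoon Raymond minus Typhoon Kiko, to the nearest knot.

Typhoon Raymond: ΔP = 88; V ≈ 6.4 × 88^0.628 ≈ 106.49 kt.
Typhoon Kiko: ΔP = 76; V ≈ 6.4 × 76^0.628 ≈ 97.12 kt.
Difference ≈ 106.49 − 97.12 = 9.37 → 9 kt.

9 kt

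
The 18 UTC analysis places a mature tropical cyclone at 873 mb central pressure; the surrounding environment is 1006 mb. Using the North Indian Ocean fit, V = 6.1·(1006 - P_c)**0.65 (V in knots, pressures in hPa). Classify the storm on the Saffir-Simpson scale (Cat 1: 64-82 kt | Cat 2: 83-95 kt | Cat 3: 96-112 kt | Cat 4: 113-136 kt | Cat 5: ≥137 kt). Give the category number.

5

ΔP = 1006 − 873 = 133 mb.
V ≈ 6.1 × 133^0.65 = 6.1 × 24.02 ≈ 146 kt.
146 kt falls in the Category 5 band.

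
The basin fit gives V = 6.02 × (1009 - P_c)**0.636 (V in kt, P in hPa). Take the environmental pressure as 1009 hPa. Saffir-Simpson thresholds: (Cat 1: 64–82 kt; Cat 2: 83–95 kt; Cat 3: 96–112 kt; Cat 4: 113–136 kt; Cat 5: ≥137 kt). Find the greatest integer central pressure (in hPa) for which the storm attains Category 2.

Category 2 begins at V = 83 kt.
Required ΔP = (83/6.02)^(1/0.636) = 13.787^1.572 ≈ 61.89 hPa.
P_c ≤ 1009 − 61.89 = 947.11, so the highest integer P_c is 947 hPa.

947 hPa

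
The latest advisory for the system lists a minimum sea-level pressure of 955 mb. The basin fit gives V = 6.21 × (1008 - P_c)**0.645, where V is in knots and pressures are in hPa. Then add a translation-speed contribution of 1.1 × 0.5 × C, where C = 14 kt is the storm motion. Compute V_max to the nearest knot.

ΔP = 1008 − 955 = 53 mb.
53^0.645 ≈ 12.947.
V ≈ 6.21 × 12.947 ≈ 80.4 kt.
Translation term: 1.1 × 0.5 × 14 = 7.7 kt.
Corrected V ≈ 88.1 kt → 88 kt.

88 kt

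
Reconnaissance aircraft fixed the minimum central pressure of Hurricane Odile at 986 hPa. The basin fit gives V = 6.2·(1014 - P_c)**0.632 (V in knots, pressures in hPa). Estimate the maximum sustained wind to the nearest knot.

51 kt

ΔP = 1014 − 986 = 28 hPa.
28^0.632 ≈ 8.215.
V ≈ 6.2 × 8.215 ≈ 50.9 kt.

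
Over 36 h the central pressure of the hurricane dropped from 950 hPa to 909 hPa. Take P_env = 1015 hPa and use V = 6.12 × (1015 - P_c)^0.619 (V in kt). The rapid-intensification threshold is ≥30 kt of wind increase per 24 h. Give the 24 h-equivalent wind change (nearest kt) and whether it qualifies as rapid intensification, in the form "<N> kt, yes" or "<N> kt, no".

V₁: ΔP = 65, V ≈ 6.12 × 65^0.619 ≈ 81.09 kt.
V₂: ΔP = 106, V ≈ 6.12 × 106^0.619 ≈ 109.75 kt.
ΔV over 36 h = 28.66 kt → 24 h equivalent = 28.66 × 24/36 ≈ 19.11 kt.
19 kt < 30 kt ⇒ not rapid intensification.

19 kt, no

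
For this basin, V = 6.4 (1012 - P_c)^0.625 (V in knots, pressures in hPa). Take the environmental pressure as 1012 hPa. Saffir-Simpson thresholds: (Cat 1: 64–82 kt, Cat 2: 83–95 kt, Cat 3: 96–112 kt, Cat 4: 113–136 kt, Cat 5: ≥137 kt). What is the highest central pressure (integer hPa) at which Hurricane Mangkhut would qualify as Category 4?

913 hPa

Category 4 begins at V = 113 kt.
Required ΔP = (113/6.4)^(1/0.625) = 17.656^1.600 ≈ 98.86 hPa.
P_c ≤ 1012 − 98.86 = 913.14, so the highest integer P_c is 913 hPa.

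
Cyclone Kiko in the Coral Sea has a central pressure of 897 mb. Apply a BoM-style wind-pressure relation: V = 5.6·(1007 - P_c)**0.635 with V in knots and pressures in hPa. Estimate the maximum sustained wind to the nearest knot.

111 kt

ΔP = 1007 − 897 = 110 mb.
110^0.635 ≈ 19.783.
V ≈ 5.6 × 19.783 ≈ 110.8 kt.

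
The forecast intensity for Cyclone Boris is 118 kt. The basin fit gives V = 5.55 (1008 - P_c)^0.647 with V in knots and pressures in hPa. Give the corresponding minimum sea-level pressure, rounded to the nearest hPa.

895 hPa

ΔP = (V / 5.55)^(1/0.647) = (118/5.55)^1.546.
118/5.55 = 21.261; 21.261^1.546 ≈ 112.70 hPa.
P_c = 1008 − 112.70 = 895.30 ≈ 895 hPa.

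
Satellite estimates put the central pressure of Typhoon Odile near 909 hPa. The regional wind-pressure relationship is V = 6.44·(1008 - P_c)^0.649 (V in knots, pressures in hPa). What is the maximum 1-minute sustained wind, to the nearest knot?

127 kt

ΔP = 1008 − 909 = 99 hPa.
99^0.649 ≈ 19.732.
V ≈ 6.44 × 19.732 ≈ 127.1 kt.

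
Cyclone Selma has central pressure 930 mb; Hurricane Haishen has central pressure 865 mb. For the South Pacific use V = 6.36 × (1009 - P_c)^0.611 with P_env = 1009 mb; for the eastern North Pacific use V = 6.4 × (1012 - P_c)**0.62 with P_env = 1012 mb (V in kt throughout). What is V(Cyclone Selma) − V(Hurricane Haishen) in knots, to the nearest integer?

Cyclone Selma: ΔP = 79; V ≈ 6.36 × 79^0.611 ≈ 91.81 kt.
Hurricane Haishen: ΔP = 147; V ≈ 6.4 × 147^0.62 ≈ 141.23 kt.
Difference ≈ 91.81 − 141.23 = -49.42 → -49 kt.

-49 kt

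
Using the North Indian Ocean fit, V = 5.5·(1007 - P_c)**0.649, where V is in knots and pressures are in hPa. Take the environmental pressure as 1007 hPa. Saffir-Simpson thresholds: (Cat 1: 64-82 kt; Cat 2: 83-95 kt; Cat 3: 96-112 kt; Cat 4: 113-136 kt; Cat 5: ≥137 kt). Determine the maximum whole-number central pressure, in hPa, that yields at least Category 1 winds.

Category 1 begins at V = 64 kt.
Required ΔP = (64/5.5)^(1/0.649) = 11.636^1.541 ≈ 43.88 hPa.
P_c ≤ 1007 − 43.88 = 963.12, so the highest integer P_c is 963 hPa.

963 hPa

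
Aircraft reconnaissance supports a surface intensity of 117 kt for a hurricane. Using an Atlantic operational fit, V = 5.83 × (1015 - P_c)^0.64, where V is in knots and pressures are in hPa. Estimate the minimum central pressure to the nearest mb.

ΔP = (V / 5.83)^(1/0.64) = (117/5.83)^1.562.
117/5.83 = 20.069; 20.069^1.562 ≈ 108.44 mb.
P_c = 1015 − 108.44 = 906.56 ≈ 907 mb.

907 mb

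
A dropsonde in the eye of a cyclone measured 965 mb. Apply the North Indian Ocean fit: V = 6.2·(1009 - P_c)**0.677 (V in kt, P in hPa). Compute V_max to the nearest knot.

80 kt

ΔP = 1009 − 965 = 44 mb.
44^0.677 ≈ 12.960.
V ≈ 6.2 × 12.960 ≈ 80.4 kt.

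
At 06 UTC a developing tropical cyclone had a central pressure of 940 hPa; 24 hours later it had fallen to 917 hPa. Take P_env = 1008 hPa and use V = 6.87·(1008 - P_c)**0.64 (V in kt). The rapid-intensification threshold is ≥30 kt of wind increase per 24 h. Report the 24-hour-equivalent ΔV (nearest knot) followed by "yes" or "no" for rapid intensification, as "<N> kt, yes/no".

V₁: ΔP = 68, V ≈ 6.87 × 68^0.64 ≈ 102.27 kt.
V₂: ΔP = 91, V ≈ 6.87 × 91^0.64 ≈ 123.24 kt.
ΔV over 24 h = 20.97 kt → 24 h equivalent = 20.97 × 24/24 ≈ 20.97 kt.
21 kt < 30 kt ⇒ not rapid intensification.

21 kt, no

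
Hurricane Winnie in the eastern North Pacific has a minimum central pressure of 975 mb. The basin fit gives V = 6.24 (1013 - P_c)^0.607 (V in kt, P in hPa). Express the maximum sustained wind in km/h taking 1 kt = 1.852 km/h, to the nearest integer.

ΔP = 1013 − 975 = 38 mb.
V ≈ 6.24 × 38^0.607 = 6.24 × 9.098 ≈ 56.769 kt.
56.769 × 1.852 ≈ 105.14 km/h → 105 km/h.

105 km/h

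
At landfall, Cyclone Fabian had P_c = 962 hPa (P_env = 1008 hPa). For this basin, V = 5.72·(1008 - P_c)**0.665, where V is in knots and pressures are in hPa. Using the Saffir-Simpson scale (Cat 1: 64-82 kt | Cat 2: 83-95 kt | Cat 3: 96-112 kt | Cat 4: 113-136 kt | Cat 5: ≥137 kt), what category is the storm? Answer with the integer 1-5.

ΔP = 1008 − 962 = 46 hPa.
V ≈ 5.72 × 46^0.665 = 5.72 × 12.76 ≈ 73 kt.
73 kt falls in the Category 1 band.

1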